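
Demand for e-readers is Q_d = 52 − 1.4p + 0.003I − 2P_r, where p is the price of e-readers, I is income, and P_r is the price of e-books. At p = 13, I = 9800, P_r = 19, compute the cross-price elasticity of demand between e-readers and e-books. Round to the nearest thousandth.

Substituting, Q_d = 52 − 1.4(13) + 0.003(9800) − 2(19) = 52 − 18.2 + 29.4 − 38 = 25.2.
∂Q_d/∂P_r = −2, so E_xy = -2·(19/25.2) ≈ -1.508.
E_xy < 0: the goods are complements.

-1.508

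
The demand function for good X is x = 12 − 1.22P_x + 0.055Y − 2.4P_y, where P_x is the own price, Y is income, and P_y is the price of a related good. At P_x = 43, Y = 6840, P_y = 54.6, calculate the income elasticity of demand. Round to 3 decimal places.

1.838

x = 12 − 1.22(43) + 0.055(6840) − 2.4(54.6) = 12 − 52.46 + 376.2 − 131.04 = 204.7.
∂x/∂Y = +0.055, so E_I = 0.055·(6840/204.7) ≈ 1.838.
E_I > 1: normal good (luxury).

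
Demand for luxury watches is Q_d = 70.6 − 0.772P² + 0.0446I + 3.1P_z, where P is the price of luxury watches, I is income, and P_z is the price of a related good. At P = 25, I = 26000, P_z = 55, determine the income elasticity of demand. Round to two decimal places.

Q_d = 70.6 − 0.772(25)² + 0.0446(26000) + 3.1(55) = 70.6 − 482.5 + 1159.6 + 170.5 = 918.2.
∂Q_d/∂I = +0.0446, so E_I = 0.0446·(26000/918.2) ≈ 1.26.
E_I > 1: normal good (luxury).

1.26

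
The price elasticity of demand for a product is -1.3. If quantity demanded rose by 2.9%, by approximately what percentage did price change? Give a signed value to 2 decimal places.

-2.23

%ΔQ ≈ E × %ΔP ⇒ %ΔP = %ΔQ / E = (2.9%)/(-1.3) ≈ -2.23%.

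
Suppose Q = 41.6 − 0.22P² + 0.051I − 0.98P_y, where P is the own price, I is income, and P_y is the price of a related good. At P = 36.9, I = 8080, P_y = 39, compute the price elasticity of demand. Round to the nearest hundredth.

Evaluating quantity at (P, I, P_y) gives Q = 41.6 − 0.22(36.9)² + 0.051(8080) − 0.98(39) = 41.6 − 299.5542 + 412.08 − 38.22 = 115.9058.
∂Q/∂P = −2·0.22·P = -16.236, so E_p = -16.236·(36.9/115.9058) ≈ -5.17.
|E_p| > 1: demand is elastic.

-5.17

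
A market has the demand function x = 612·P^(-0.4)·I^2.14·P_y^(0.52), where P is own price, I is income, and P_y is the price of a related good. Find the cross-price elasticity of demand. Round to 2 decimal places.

0.52

For a Cobb–Douglas (constant-elasticity) form x = A·P_y^α·…, the elasticity with respect to P_y equals the exponent α at every point.
Here the exponent on P_y is 0.52, so the cross-price elasticity of demand is 0.52.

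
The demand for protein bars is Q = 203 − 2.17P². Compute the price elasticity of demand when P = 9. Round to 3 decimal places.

-12.910

At P = 9, Q = 27.23.
dQ/dP = −2·2.17·P = −39.06.
Point elasticity E = (dQ/dP)·(P/Q) = -39.06 × 9/27.23 ≈ -12.910.
|E| > 1, so demand is elastic at this price.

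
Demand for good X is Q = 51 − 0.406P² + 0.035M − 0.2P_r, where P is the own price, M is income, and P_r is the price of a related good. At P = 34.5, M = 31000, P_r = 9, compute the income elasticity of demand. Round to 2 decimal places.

First evaluate Q: 51 − 0.406(34.5)² + 0.035(31000) − 0.2(9) = 51 − 483.2415 + 1085 − 1.8 = 650.9585.
∂Q/∂M = +0.035, so E_I = 0.035·(31000/650.9585) ≈ 1.67.
E_I > 1: normal good (luxury).

1.67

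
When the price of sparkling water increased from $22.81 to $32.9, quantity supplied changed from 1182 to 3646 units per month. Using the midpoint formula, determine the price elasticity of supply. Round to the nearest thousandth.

%ΔQ = (3646 − 1182)/[(1182 + 3646)/2] = 2464/2414 ≈ 1.0207.
%ΔP = (32.9 − 22.81)/[(22.81 + 32.9)/2] = 10.09/27.855 ≈ 0.3622.
Arc elasticity E = %ΔQ/%ΔP ≈ 1.0207/0.3622 ≈ 2.818.
|E| > 1: supply is elastic over this range.

2.818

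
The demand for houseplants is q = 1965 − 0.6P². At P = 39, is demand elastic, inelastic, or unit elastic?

At P = 39, q = 1052.4.
dq/dP = −2·0.6·P = −46.8.
Point elasticity E = (dq/dP)·(P/q) = -46.8 × 39/1052.4 ≈ -1.734.
|E| ≈ 1.734 > 1, so demand is elastic.

elastic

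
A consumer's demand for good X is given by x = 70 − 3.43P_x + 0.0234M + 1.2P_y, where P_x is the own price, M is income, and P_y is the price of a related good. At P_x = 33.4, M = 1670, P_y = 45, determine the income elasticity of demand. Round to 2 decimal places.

x = 70 − 3.43(33.4) + 0.0234(1670) + 1.2(45) = 70 − 114.562 + 39.078 + 54 = 48.516.
∂x/∂M = +0.0234, so E_I = 0.0234·(1670/48.516) ≈ 0.81.
E_I ∈ (0,1): normal good (necessity).

0.81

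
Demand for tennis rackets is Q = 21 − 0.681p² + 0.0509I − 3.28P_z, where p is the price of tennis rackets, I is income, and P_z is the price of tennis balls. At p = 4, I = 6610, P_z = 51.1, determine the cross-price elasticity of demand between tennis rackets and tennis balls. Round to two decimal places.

-0.94

Evaluating quantity at (p, I, P_z) gives Q = 21 − 0.681(4)² + 0.0509(6610) − 3.28(51.1) = 21 − 10.896 + 336.449 − 167.608 = 178.945.
∂Q/∂P_z = −3.28, so E_xy = -3.28·(51.1/178.945) ≈ -0.94.
E_xy < 0: the goods are complements.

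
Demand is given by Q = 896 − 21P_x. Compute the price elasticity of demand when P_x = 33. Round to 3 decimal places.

-3.414

At P_x = 33, Q = 203.
dQ/dP_x = −21.
Point elasticity E = (dQ/dP_x)·(P_x/Q) = -21 × 33/203 ≈ -3.414.
|E| > 1, so demand is elastic at this price.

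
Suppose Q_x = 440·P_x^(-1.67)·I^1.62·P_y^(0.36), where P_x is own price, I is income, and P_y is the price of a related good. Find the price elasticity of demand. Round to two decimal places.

For a Cobb–Douglas (constant-elasticity) form Q_x = A·P_x^α·…, the elasticity with respect to P_x equals the exponent α at every point.
Here the exponent on P_x is -1.67, so the price elasticity of demand is -1.67.

-1.67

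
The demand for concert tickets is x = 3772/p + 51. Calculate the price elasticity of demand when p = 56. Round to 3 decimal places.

At p = 56, x = 118.3571.
dx/dp = −3772/p² = −1.2028.
Point elasticity E = (dx/dp)·(p/x) = -1.2028 × 56/118.3571 ≈ -0.569.
|E| < 1, so demand is inelastic at this price.

-0.569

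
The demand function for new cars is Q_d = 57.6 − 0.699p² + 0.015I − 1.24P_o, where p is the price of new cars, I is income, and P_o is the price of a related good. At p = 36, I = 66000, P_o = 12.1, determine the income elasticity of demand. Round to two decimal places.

7.81

Evaluating quantity at (p, I, P_o) gives Q_d = 57.6 − 0.699(36)² + 0.015(66000) − 1.24(12.1) = 57.6 − 905.904 + 990 − 15.004 = 126.692.
∂Q_d/∂I = +0.015, so E_I = 0.015·(66000/126.692) ≈ 7.81.
E_I > 1: normal good (luxury).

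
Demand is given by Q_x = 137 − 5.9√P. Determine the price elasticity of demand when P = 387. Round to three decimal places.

At P = 387, Q_x = 20.9333.
dQ_x/dP = −5.9/(2√P) = −5.9/(2·19.6723).
Point elasticity E = (dQ_x/dP)·(P/Q_x) = -0.15 × 387/20.9333 ≈ -2.772.
|E| > 1, so demand is elastic at this price.

-2.772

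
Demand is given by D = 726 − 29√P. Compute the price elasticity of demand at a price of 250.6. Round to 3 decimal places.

-0.860

At P = 250.6, D = 266.9198.
dD/dP = −29/(2√P) = −29/(2·15.8304).
Point elasticity E = (dD/dP)·(P/D) = -0.916 × 250.6/266.9198 ≈ -0.860.
|E| < 1, so demand is inelastic at this price.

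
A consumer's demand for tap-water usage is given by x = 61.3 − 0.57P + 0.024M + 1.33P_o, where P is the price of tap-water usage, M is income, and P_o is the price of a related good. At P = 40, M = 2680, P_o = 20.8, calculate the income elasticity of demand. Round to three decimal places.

0.493

x = 61.3 − 0.57(40) + 0.024(2680) + 1.33(20.8) = 61.3 − 22.8 + 64.32 + 27.664 = 130.484.
∂x/∂M = +0.024, so E_I = 0.024·(2680/130.484) ≈ 0.493.
E_I ∈ (0,1): normal good (necessity).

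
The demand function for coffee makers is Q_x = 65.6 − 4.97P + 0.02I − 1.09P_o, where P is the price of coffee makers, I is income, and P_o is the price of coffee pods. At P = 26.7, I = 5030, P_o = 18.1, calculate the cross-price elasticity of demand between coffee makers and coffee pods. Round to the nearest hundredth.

Evaluating quantity at (P, I, P_o) gives Q_x = 65.6 − 4.97(26.7) + 0.02(5030) − 1.09(18.1) = 65.6 − 132.699 + 100.6 − 19.729 = 13.772.
∂Q_x/∂P_o = −1.09, so E_xy = -1.09·(18.1/13.772) ≈ -1.43.
E_xy < 0: the goods are complements.

-1.43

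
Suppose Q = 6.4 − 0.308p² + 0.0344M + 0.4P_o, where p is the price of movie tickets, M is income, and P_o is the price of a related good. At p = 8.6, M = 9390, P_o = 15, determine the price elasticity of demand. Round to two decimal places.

At the given point, Q = 6.4 − 0.308(8.6)² + 0.0344(9390) + 0.4(15) = 6.4 − 22.7797 + 323.016 + 6 = 312.6363.
∂Q/∂p = −2·0.308·p = -5.2976, so E_p = -5.2976·(8.6/312.6363) ≈ -0.15.
|E_p| < 1: demand is inelastic.

-0.15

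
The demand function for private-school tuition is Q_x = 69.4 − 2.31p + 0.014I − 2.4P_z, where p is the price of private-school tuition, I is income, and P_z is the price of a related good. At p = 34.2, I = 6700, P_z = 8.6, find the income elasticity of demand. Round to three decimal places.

At the given point, Q_x = 69.4 − 2.31(34.2) + 0.014(6700) − 2.4(8.6) = 69.4 − 79.002 + 93.8 − 20.64 = 63.558.
∂Q_x/∂I = +0.014, so E_I = 0.014·(6700/63.558) ≈ 1.476.
E_I > 1: normal good (luxury).

1.476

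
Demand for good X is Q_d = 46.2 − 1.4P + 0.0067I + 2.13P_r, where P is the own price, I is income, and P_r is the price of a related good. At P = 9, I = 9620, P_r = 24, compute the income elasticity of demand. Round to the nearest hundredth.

0.43

First evaluate Q_d: 46.2 − 1.4(9) + 0.0067(9620) + 2.13(24) = 46.2 − 12.6 + 64.454 + 51.12 = 149.174.
∂Q_d/∂I = +0.0067, so E_I = 0.0067·(9620/149.174) ≈ 0.43.
E_I ∈ (0,1): normal good (necessity).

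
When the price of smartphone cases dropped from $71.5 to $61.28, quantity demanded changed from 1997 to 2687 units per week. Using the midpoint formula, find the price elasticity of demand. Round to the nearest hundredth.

%Δq = (2687 − 1997)/[(1997 + 2687)/2] = 690/2342 ≈ 0.2946.
%ΔP = (61.28 − 71.5)/[(71.5 + 61.28)/2] = -10.22/66.39 ≈ -0.1539.
Arc elasticity E = %Δq/%ΔP ≈ 0.2946/-0.1539 ≈ -1.91.
|E| > 1: demand is elastic over this range.

-1.91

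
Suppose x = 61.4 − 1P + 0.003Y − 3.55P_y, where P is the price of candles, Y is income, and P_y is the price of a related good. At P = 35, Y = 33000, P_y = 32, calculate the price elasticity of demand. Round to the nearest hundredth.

-2.97

Substituting, x = 61.4 − 1(35) + 0.003(33000) − 3.55(32) = 61.4 − 35 + 99 − 113.6 = 11.8.
∂x/∂P = −1, so E_p = (−1)·(35/11.8) ≈ -2.97.
|E_p| > 1: demand is elastic.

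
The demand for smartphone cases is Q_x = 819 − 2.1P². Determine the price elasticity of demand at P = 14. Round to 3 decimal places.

-2.021

At P = 14, Q_x = 407.4.
dQ_x/dP = −2·2.1·P = −58.8.
Point elasticity E = (dQ_x/dP)·(P/Q_x) = -58.8 × 14/407.4 ≈ -2.021.
|E| > 1, so demand is elastic at this price.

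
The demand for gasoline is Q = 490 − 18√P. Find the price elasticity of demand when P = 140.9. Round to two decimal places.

-0.39

At P = 140.9, Q = 276.3376.
dQ/dP = −18/(2√P) = −18/(2·11.8701).
Point elasticity E = (dQ/dP)·(P/Q) = -0.7582 × 140.9/276.3376 ≈ -0.39.
|E| < 1, so demand is inelastic at this price.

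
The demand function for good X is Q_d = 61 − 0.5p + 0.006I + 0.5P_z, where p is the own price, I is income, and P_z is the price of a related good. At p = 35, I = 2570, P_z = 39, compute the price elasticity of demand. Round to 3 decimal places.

Evaluating quantity at (p, I, P_z) gives Q_d = 61 − 0.5(35) + 0.006(2570) + 0.5(39) = 61 − 17.5 + 15.42 + 19.5 = 78.42.
∂Q_d/∂p = −0.5, so E_p = (−0.5)·(35/78.42) ≈ -0.223.
|E_p| < 1: demand is inelastic.

-0.223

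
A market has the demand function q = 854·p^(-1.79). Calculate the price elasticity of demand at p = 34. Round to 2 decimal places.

-1.79

For a Cobb–Douglas (constant-elasticity) form q = A·p^α·…, the elasticity with respect to p equals the exponent α at every point.
Here the exponent on p is -1.79, so the price elasticity of demand is -1.79.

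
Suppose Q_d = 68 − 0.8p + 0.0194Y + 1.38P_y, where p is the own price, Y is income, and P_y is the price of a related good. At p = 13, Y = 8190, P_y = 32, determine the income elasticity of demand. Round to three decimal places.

Evaluating quantity at (p, Y, P_y) gives Q_d = 68 − 0.8(13) + 0.0194(8190) + 1.38(32) = 68 − 10.4 + 158.886 + 44.16 = 260.646.
∂Q_d/∂Y = +0.0194, so E_I = 0.0194·(8190/260.646) ≈ 0.610.
E_I ∈ (0,1): normal good (necessity).

0.610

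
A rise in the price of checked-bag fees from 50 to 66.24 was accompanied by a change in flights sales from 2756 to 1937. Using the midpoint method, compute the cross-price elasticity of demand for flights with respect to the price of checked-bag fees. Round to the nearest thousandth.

-1.249

%ΔQ_x = (1937 − 2756)/[(2756+1937)/2] = -819/2346.5 ≈ -0.3490.
%ΔP_y = (66.24 − 50)/[(50+66.24)/2] ≈ 0.2794.
E_xy = -0.3490/0.2794 ≈ -1.249.
E_xy < 0, so flights and checked-bag fees are complements.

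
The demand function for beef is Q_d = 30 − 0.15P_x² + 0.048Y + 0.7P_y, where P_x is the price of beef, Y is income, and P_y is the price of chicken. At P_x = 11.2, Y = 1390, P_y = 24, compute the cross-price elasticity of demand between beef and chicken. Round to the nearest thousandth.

0.177

Q_d = 30 − 0.15(11.2)² + 0.048(1390) + 0.7(24) = 30 − 18.816 + 66.72 + 16.8 = 94.704.
∂Q_d/∂P_y = +0.7, so E_xy = 0.7·(24/94.704) ≈ 0.177.
E_xy > 0: the goods are substitutes.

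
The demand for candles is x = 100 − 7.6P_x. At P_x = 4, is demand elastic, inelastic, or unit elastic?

inelastic

At P_x = 4, x = 69.6.
dx/dP_x = −7.6.
Point elasticity E = (dx/dP_x)·(P_x/x) = -7.6 × 4/69.6 ≈ -0.437.
|E| ≈ 0.437 < 1, so demand is inelastic.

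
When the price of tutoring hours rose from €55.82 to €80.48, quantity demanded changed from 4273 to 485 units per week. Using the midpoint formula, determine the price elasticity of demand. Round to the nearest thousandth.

%ΔQ = (485 − 4273)/[(4273 + 485)/2] = -3788/2379 ≈ -1.5923.
%Δp = (80.48 − 55.82)/[(55.82 + 80.48)/2] = 24.66/68.15 ≈ 0.3618.
Arc elasticity E = %ΔQ/%Δp ≈ -1.5923/0.3618 ≈ -4.400.
|E| > 1: demand is elastic over this range.

-4.400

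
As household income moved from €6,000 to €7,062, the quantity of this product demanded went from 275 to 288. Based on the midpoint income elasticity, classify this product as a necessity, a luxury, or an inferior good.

%ΔQ = (288 − 275)/[(275+288)/2] = 13/281.5 ≈ 0.0462.
%ΔI = (7,062 − 6,000)/[(6,000+7,062)/2] = 1062/6531 ≈ 0.1626.
E_I = %ΔQ/%ΔI ≈ 0.284.
E_I ∈ (0,1): normal good (necessity).

necessity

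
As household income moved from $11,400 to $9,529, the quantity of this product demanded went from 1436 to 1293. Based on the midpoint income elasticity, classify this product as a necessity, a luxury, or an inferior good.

necessity

%ΔQ = (1293 − 1436)/[(1436+1293)/2] = -143/1364.5 ≈ -0.1048.
%ΔI = (9,529 − 11,400)/[(11,400+9,529)/2] = -1871/10464.5 ≈ -0.1788.
E_I = %ΔQ/%ΔI ≈ 0.586.
E_I ∈ (0,1): normal good (necessity).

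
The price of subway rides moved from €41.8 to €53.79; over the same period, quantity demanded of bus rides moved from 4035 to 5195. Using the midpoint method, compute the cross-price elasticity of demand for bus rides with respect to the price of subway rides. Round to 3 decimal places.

%ΔQ_x = (5195 − 4035)/[(4035+5195)/2] = 1160/4615 ≈ 0.2514.
%ΔP_y = (53.79 − 41.8)/[(41.8+53.79)/2] ≈ 0.2509.
E_xy = 0.2514/0.2509 ≈ 1.002.
E_xy > 0, so bus rides and subway rides are substitutes.

1.002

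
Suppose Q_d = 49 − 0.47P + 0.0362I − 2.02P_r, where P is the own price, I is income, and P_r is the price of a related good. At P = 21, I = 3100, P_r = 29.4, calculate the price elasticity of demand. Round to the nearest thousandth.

At the given point, Q_d = 49 − 0.47(21) + 0.0362(3100) − 2.02(29.4) = 49 − 9.87 + 112.22 − 59.388 = 91.962.
∂Q_d/∂P = −0.47, so E_p = (−0.47)·(21/91.962) ≈ -0.107.
|E_p| < 1: demand is inelastic.

-0.107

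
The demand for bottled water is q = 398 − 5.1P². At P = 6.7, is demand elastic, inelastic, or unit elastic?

At P = 6.7, q = 169.061.
dq/dP = −2·5.1·P = −68.34.
Point elasticity E = (dq/dP)·(P/q) = -68.34 × 6.7/169.061 ≈ -2.708.
|E| ≈ 2.708 > 1, so demand is elastic.

elastic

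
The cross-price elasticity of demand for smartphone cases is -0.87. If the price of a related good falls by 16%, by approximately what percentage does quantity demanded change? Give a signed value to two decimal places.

13.92

%ΔQ ≈ E × %ΔP_y = (-0.87) × (-16%) = 13.92%.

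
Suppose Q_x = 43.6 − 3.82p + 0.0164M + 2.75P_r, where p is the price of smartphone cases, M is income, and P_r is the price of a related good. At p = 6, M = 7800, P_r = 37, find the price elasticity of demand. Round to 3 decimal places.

-0.092

Evaluating quantity at (p, M, P_r) gives Q_x = 43.6 − 3.82(6) + 0.0164(7800) + 2.75(37) = 43.6 − 22.92 + 127.92 + 101.75 = 250.35.
∂Q_x/∂p = −3.82, so E_p = (−3.82)·(6/250.35) ≈ -0.092.
|E_p| < 1: demand is inelastic.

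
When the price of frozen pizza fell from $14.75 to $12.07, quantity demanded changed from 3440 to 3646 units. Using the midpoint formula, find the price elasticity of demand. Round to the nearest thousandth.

-0.291

%Δq = (3646 − 3440)/[(3440 + 3646)/2] = 206/3543 ≈ 0.0581.
%ΔP = (12.07 − 14.75)/[(14.75 + 12.07)/2] = -2.68/13.41 ≈ -0.1999.
Arc elasticity E = %Δq/%ΔP ≈ 0.0581/-0.1999 ≈ -0.291.
|E| < 1: demand is inelastic over this range.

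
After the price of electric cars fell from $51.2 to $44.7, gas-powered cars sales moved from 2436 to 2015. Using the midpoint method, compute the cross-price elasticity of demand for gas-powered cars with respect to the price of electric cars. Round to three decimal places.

1.395

%ΔQ_x = (2015 − 2436)/[(2436+2015)/2] = -421/2225.5 ≈ -0.1892.
%ΔP_y = (44.7 − 51.2)/[(51.2+44.7)/2] ≈ -0.1356.
E_xy = -0.1892/-0.1356 ≈ 1.395.
E_xy > 0, so gas-powered cars and electric cars are substitutes.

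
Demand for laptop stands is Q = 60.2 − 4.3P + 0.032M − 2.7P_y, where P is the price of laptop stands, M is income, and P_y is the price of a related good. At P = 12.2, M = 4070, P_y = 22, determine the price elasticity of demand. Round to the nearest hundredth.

Q = 60.2 − 4.3(12.2) + 0.032(4070) − 2.7(22) = 60.2 − 52.46 + 130.24 − 59.4 = 78.58.
∂Q/∂P = −4.3, so E_p = (−4.3)·(12.2/78.58) ≈ -0.67.
|E_p| < 1: demand is inelastic.

-0.67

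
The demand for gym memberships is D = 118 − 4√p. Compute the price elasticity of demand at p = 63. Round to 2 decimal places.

At p = 63, D = 86.251.
dD/dp = −4/(2√p) = −4/(2·7.9373).
Point elasticity E = (dD/dp)·(p/D) = -0.252 × 63/86.251 ≈ -0.18.
|E| < 1, so demand is inelastic at this price.

-0.18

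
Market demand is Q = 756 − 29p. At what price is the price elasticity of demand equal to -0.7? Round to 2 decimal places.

10.73

Set −bp/(a − bp) = −0.7 ⇒ bp = 0.7(a − bp) ⇒ bp(1+0.7) = 0.7·a.
p = 0.7·756/(29·1.7) ≈ 10.73.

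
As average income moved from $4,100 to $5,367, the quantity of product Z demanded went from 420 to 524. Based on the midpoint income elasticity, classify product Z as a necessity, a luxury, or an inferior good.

necessity

%ΔQ = (524 − 420)/[(420+524)/2] = 104/472 ≈ 0.2203.
%ΔI = (5,367 − 4,100)/[(4,100+5,367)/2] = 1267/4733.5 ≈ 0.2677.
E_I = %ΔQ/%ΔI ≈ 0.823.
E_I ∈ (0,1): normal good (necessity).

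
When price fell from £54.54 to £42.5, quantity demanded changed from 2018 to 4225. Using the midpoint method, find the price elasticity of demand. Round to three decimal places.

%Δq = (4225 − 2018)/[(2018 + 4225)/2] = 2207/3121.5 ≈ 0.7070.
%ΔP = (42.5 − 54.54)/[(54.54 + 42.5)/2] = -12.04/48.52 ≈ -0.2481.
Arc elasticity E = %Δq/%ΔP ≈ 0.7070/-0.2481 ≈ -2.849.
|E| > 1: demand is elastic over this range.

-2.849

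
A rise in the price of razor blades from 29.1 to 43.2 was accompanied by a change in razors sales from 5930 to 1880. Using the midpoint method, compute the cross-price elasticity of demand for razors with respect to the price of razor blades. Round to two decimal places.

%ΔQ_x = (1880 − 5930)/[(5930+1880)/2] = -4050/3905 ≈ -1.0371.
%ΔP_y = (43.2 − 29.1)/[(29.1+43.2)/2] ≈ 0.3900.
E_xy = -1.0371/0.3900 ≈ -2.66.
E_xy < 0, so razors and razor blades are complements.

-2.66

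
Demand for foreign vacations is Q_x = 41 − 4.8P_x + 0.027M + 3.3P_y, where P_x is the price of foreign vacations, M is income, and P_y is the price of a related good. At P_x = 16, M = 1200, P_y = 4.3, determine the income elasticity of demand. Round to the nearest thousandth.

Substituting, Q_x = 41 − 4.8(16) + 0.027(1200) + 3.3(4.3) = 41 − 76.8 + 32.4 + 14.19 = 10.79.
∂Q_x/∂M = +0.027, so E_I = 0.027·(1200/10.79) ≈ 3.003.
E_I > 1: normal good (luxury).

3.003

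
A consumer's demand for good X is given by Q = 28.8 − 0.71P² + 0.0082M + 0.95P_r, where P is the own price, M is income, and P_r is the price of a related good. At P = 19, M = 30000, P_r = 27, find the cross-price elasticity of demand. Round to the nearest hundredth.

0.58

Evaluating quantity at (P, M, P_r) gives Q = 28.8 − 0.71(19)² + 0.0082(30000) + 0.95(27) = 28.8 − 256.31 + 246 + 25.65 = 44.14.
∂Q/∂P_r = +0.95, so E_xy = 0.95·(27/44.14) ≈ 0.58.
E_xy > 0: the goods are substitutes.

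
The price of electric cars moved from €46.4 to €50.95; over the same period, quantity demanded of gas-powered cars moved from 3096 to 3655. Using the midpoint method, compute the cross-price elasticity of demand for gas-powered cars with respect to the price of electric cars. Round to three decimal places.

%ΔQ_x = (3655 − 3096)/[(3096+3655)/2] = 559/3375.5 ≈ 0.1656.
%ΔP_y = (50.95 − 46.4)/[(46.4+50.95)/2] ≈ 0.0935.
E_xy = 0.1656/0.0935 ≈ 1.772.
E_xy > 0, so gas-powered cars and electric cars are substitutes.

1.772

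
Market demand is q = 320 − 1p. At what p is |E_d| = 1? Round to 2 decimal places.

160.00

For linear demand q = a − bp, E = −bp/(a − bp). |E| = 1 ⇒ bp = a − bp ⇒ p = a/(2b).
p = 320/(2·1) = 160.00.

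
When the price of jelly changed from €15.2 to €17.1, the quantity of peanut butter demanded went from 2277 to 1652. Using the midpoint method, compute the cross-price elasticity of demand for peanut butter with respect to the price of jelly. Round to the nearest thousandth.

-2.704

%ΔQ_x = (1652 − 2277)/[(2277+1652)/2] = -625/1964.5 ≈ -0.3181.
%ΔP_y = (17.1 − 15.2)/[(15.2+17.1)/2] ≈ 0.1176.
E_xy = -0.3181/0.1176 ≈ -2.704.
E_xy < 0, so peanut butter and jelly are complements.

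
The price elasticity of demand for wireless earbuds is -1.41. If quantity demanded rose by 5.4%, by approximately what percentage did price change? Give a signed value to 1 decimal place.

-3.8

%ΔQ ≈ E × %ΔP ⇒ %ΔP = %ΔQ / E = (5.4%)/(-1.41) ≈ -3.8%.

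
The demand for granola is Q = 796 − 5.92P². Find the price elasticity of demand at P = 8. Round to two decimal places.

-1.82

At P = 8, Q = 417.12.
dQ/dP = −2·5.92·P = −94.72.
Point elasticity E = (dQ/dP)·(P/Q) = -94.72 × 8/417.12 ≈ -1.82.
|E| > 1, so demand is elastic at this price.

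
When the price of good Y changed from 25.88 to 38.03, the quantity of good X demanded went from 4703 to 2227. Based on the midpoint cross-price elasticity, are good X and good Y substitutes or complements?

complements

%ΔQ_x = (2227 − 4703)/[(4703+2227)/2] = -2476/3465 ≈ -0.7146.
%ΔP_y = (38.03 − 25.88)/[(25.88+38.03)/2] ≈ 0.3802.
E_xy = -0.7146/0.3802 ≈ -1.879.
E_xy < 0, so the goods are complements.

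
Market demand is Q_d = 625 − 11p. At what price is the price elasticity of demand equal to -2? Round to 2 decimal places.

37.88

Set −bp/(a − bp) = −2 ⇒ bp = 2(a − bp) ⇒ bp(1+2) = 2·a.
p = 2·625/(11·3) ≈ 37.88.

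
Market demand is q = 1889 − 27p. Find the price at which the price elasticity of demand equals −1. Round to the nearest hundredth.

34.98

For linear demand q = a − bp, E = −bp/(a − bp). |E| = 1 ⇒ bp = a − bp ⇒ p = a/(2b).
p = 1889/(2·27) ≈ 34.98.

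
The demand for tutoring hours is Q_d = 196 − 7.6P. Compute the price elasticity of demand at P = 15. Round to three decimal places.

At P = 15, Q_d = 82.
dQ_d/dP = −7.6.
Point elasticity E = (dQ_d/dP)·(P/Q_d) = -7.6 × 15/82 ≈ -1.390.
|E| > 1, so demand is elastic at this price.

-1.390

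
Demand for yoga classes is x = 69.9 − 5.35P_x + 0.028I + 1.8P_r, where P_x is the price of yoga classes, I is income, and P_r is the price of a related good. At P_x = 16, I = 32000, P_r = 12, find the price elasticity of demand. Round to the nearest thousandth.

-0.095

At the given point, x = 69.9 − 5.35(16) + 0.028(32000) + 1.8(12) = 69.9 − 85.6 + 896 + 21.6 = 901.9.
∂x/∂P_x = −5.35, so E_p = (−5.35)·(16/901.9) ≈ -0.095.
|E_p| < 1: demand is inelastic.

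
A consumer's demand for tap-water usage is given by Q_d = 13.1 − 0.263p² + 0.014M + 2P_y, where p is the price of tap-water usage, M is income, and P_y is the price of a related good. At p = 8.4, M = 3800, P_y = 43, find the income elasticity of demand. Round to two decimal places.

0.40

First evaluate Q_d: 13.1 − 0.263(8.4)² + 0.014(3800) + 2(43) = 13.1 − 18.5573 + 53.2 + 86 = 133.7427.
∂Q_d/∂M = +0.014, so E_I = 0.014·(3800/133.7427) ≈ 0.40.
E_I ∈ (0,1): normal good (necessity).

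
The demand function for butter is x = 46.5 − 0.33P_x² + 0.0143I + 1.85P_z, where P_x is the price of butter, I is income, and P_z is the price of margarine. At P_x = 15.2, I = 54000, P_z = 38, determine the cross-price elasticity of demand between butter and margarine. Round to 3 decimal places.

0.086

First evaluate x: 46.5 − 0.33(15.2)² + 0.0143(54000) + 1.85(38) = 46.5 − 76.2432 + 772.2 + 70.3 = 812.7568.
∂x/∂P_z = +1.85, so E_xy = 1.85·(38/812.7568) ≈ 0.086.
E_xy > 0: the goods are substitutes.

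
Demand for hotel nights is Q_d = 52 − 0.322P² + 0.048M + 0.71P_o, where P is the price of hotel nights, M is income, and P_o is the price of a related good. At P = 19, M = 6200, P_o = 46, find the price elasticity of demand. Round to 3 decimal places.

-0.874

Evaluating quantity at (P, M, P_o) gives Q_d = 52 − 0.322(19)² + 0.048(6200) + 0.71(46) = 52 − 116.242 + 297.6 + 32.66 = 266.018.
∂Q_d/∂P = −2·0.322·P = -12.236, so E_p = -12.236·(19/266.018) ≈ -0.874.
|E_p| < 1: demand is inelastic.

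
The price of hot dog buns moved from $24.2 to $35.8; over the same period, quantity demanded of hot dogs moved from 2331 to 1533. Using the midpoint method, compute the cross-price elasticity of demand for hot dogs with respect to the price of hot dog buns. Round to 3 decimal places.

%ΔQ_x = (1533 − 2331)/[(2331+1533)/2] = -798/1932 ≈ -0.4130.
%ΔP_y = (35.8 − 24.2)/[(24.2+35.8)/2] ≈ 0.3867.
E_xy = -0.4130/0.3867 ≈ -1.068.
E_xy < 0, so hot dogs and hot dog buns are complements.

-1.068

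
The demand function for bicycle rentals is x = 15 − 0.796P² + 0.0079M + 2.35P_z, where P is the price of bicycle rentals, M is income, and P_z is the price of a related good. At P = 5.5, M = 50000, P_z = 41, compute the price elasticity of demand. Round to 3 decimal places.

Evaluating quantity at (P, M, P_z) gives x = 15 − 0.796(5.5)² + 0.0079(50000) + 2.35(41) = 15 − 24.079 + 395 + 96.35 = 482.271.
∂x/∂P = −2·0.796·P = -8.756, so E_p = -8.756·(5.5/482.271) ≈ -0.100.
|E_p| < 1: demand is inelastic.

-0.100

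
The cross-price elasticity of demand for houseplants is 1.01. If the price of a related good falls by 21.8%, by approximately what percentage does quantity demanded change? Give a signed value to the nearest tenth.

-22.0

%ΔQ ≈ E × %ΔP_y = (1.01) × (-21.8%) ≈ -22.0%.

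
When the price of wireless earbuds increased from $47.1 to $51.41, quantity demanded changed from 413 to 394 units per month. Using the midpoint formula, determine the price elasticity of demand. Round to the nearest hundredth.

%ΔQ = (394 − 413)/[(413 + 394)/2] = -19/403.5 ≈ -0.0471.
%Δp = (51.41 − 47.1)/[(47.1 + 51.41)/2] = 4.31/49.255 ≈ 0.0875.
Arc elasticity E = %ΔQ/%Δp ≈ -0.0471/0.0875 ≈ -0.54.
|E| < 1: demand is inelastic over this range.

-0.54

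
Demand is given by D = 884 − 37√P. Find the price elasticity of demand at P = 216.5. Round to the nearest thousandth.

At P = 216.5, D = 339.5843.
dD/dP = −37/(2√P) = −37/(2·14.7139).
Point elasticity E = (dD/dP)·(P/D) = -1.2573 × 216.5/339.5843 ≈ -0.802.
|E| < 1, so demand is inelastic at this price.

-0.802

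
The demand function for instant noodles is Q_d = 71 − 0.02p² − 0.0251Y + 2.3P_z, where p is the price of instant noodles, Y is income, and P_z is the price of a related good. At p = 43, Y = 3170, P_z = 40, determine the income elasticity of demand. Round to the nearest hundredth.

-1.71

First evaluate Q_d: 71 − 0.02(43)² − 0.0251(3170) + 2.3(40) = 71 − 36.98 − 79.567 + 92 = 46.453.
∂Q_d/∂Y = −0.0251, so E_I = -0.0251·(3170/46.453) ≈ -1.71.
E_I < 0: inferior good.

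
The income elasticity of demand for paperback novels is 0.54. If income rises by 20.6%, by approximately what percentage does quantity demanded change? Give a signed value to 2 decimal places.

%ΔQ ≈ E × %ΔI = (0.54) × (20.6%) ≈ 11.12%.

11.12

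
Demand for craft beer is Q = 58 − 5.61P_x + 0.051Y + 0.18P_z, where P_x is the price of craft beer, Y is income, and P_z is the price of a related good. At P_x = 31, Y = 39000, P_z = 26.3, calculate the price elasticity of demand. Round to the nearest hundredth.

-0.09

Q = 58 − 5.61(31) + 0.051(39000) + 0.18(26.3) = 58 − 173.91 + 1989 + 4.734 = 1877.824.
∂Q/∂P_x = −5.61, so E_p = (−5.61)·(31/1877.824) ≈ -0.09.
|E_p| < 1: demand is inelastic.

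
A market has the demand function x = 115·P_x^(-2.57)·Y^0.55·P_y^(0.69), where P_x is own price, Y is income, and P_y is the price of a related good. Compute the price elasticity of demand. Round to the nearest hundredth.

-2.57

For a Cobb–Douglas (constant-elasticity) form x = A·P_x^α·…, the elasticity with respect to P_x equals the exponent α at every point.
Here the exponent on P_x is -2.57, so the price elasticity of demand is -2.57.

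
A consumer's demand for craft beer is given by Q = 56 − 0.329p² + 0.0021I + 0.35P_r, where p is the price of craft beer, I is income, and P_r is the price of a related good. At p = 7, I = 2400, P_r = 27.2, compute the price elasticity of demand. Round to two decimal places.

-0.59

Q = 56 − 0.329(7)² + 0.0021(2400) + 0.35(27.2) = 56 − 16.121 + 5.04 + 9.52 = 54.439.
∂Q/∂p = −2·0.329·p = -4.606, so E_p = -4.606·(7/54.439) ≈ -0.59.
|E_p| < 1: demand is inelastic.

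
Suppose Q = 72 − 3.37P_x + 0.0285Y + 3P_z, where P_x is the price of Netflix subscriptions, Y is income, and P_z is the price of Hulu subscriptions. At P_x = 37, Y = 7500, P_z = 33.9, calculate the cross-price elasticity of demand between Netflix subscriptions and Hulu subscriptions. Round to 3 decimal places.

0.387

Q = 72 − 3.37(37) + 0.0285(7500) + 3(33.9) = 72 − 124.69 + 213.75 + 101.7 = 262.76.
∂Q/∂P_z = +3, so E_xy = 3·(33.9/262.76) ≈ 0.387.
E_xy > 0: the goods are substitutes.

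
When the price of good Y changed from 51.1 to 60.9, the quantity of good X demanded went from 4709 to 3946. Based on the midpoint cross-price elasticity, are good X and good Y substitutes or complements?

%ΔQ_x = (3946 − 4709)/[(4709+3946)/2] = -763/4327.5 ≈ -0.1763.
%ΔP_y = (60.9 − 51.1)/[(51.1+60.9)/2] ≈ 0.1750.
E_xy = -0.1763/0.1750 ≈ -1.008.
E_xy < 0, so the goods are complements.

complements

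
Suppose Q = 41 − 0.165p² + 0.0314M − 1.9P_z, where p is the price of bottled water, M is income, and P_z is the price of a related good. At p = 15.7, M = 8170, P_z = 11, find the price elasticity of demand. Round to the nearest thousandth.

Evaluating quantity at (p, M, P_z) gives Q = 41 − 0.165(15.7)² + 0.0314(8170) − 1.9(11) = 41 − 40.6709 + 256.538 − 20.9 = 235.9672.
∂Q/∂p = −2·0.165·p = -5.181, so E_p = -5.181·(15.7/235.9672) ≈ -0.345.
|E_p| < 1: demand is inelastic.

-0.345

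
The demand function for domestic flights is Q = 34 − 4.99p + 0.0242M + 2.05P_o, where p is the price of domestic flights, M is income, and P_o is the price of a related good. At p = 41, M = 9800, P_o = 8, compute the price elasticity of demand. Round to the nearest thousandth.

At the given point, Q = 34 − 4.99(41) + 0.0242(9800) + 2.05(8) = 34 − 204.59 + 237.16 + 16.4 = 82.97.
∂Q/∂p = −4.99, so E_p = (−4.99)·(41/82.97) ≈ -2.466.
|E_p| > 1: demand is elastic.

-2.466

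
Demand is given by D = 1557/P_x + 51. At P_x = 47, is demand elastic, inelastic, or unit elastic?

inelastic

At P_x = 47, D = 84.1277.
dD/dP_x = −1557/P_x² = −0.7048.
Point elasticity E = (dD/dP_x)·(P_x/D) = -0.7048 × 47/84.1277 ≈ -0.394.
|E| ≈ 0.394 < 1, so demand is inelastic.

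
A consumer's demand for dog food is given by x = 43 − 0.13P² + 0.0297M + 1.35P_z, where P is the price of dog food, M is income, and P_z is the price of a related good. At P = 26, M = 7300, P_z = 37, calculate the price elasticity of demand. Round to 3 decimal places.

First evaluate x: 43 − 0.13(26)² + 0.0297(7300) + 1.35(37) = 43 − 87.88 + 216.81 + 49.95 = 221.88.
∂x/∂P = −2·0.13·P = -6.76, so E_p = -6.76·(26/221.88) ≈ -0.792.
|E_p| < 1: demand is inelastic.

-0.792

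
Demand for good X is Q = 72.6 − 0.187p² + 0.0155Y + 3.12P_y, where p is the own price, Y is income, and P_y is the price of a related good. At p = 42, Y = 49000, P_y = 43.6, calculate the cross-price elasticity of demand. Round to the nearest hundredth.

First evaluate Q: 72.6 − 0.187(42)² + 0.0155(49000) + 3.12(43.6) = 72.6 − 329.868 + 759.5 + 136.032 = 638.264.
∂Q/∂P_y = +3.12, so E_xy = 3.12·(43.6/638.264) ≈ 0.21.
E_xy > 0: the goods are substitutes.

0.21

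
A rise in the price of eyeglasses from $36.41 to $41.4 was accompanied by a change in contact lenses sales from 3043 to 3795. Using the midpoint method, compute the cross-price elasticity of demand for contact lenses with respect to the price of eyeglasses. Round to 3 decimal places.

%ΔQ_x = (3795 − 3043)/[(3043+3795)/2] = 752/3419 ≈ 0.2199.
%ΔP_y = (41.4 − 36.41)/[(36.41+41.4)/2] ≈ 0.1283.
E_xy = 0.2199/0.1283 ≈ 1.715.
E_xy > 0, so contact lenses and eyeglasses are substitutes.

1.715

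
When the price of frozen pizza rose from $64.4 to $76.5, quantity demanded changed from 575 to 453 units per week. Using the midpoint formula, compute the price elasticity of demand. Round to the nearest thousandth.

%Δq = (453 − 575)/[(575 + 453)/2] = -122/514 ≈ -0.2374.
%Δp = (76.5 − 64.4)/[(64.4 + 76.5)/2] = 12.1/70.45 ≈ 0.1718.
Arc elasticity E = %Δq/%Δp ≈ -0.2374/0.1718 ≈ -1.382.
|E| > 1: demand is elastic over this range.

-1.382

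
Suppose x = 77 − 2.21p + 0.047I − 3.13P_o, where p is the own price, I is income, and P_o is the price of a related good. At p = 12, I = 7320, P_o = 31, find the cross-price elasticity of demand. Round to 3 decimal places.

At the given point, x = 77 − 2.21(12) + 0.047(7320) − 3.13(31) = 77 − 26.52 + 344.04 − 97.03 = 297.49.
∂x/∂P_o = −3.13, so E_xy = -3.13·(31/297.49) ≈ -0.326.
E_xy < 0: the goods are complements.

-0.326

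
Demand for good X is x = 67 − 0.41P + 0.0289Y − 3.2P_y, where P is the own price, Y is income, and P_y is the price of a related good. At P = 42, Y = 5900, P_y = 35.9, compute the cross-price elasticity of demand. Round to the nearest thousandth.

x = 67 − 0.41(42) + 0.0289(5900) − 3.2(35.9) = 67 − 17.22 + 170.51 − 114.88 = 105.41.
∂x/∂P_y = −3.2, so E_xy = -3.2·(35.9/105.41) ≈ -1.090.
E_xy < 0: the goods are complements.

-1.090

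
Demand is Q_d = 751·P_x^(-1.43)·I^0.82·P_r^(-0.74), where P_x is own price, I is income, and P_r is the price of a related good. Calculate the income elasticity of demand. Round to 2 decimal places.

For a Cobb–Douglas (constant-elasticity) form Q_d = A·I^α·…, the elasticity with respect to I equals the exponent α at every point.
Here the exponent on I is 0.82, so the income elasticity of demand is 0.82.

0.82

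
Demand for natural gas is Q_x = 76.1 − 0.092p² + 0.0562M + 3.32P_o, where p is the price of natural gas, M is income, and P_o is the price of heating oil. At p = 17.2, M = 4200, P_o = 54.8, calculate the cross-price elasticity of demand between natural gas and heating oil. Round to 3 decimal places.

Substituting, Q_x = 76.1 − 0.092(17.2)² + 0.0562(4200) + 3.32(54.8) = 76.1 − 27.2173 + 236.04 + 181.936 = 466.8587.
∂Q_x/∂P_o = +3.32, so E_xy = 3.32·(54.8/466.8587) ≈ 0.390.
E_xy > 0: the goods are substitutes.

0.390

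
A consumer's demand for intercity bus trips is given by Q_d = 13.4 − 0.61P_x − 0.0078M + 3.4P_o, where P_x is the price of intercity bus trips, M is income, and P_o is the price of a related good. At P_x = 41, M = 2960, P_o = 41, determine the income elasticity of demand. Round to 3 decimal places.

-0.221

Substituting, Q_d = 13.4 − 0.61(41) − 0.0078(2960) + 3.4(41) = 13.4 − 25.01 − 23.088 + 139.4 = 104.702.
∂Q_d/∂M = −0.0078, so E_I = -0.0078·(2960/104.702) ≈ -0.221.
E_I < 0: inferior good.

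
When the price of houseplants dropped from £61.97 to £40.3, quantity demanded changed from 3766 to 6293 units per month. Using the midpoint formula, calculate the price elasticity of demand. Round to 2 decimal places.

%Δq = (6293 − 3766)/[(3766 + 6293)/2] = 2527/5029.5 ≈ 0.5024.
%ΔP = (40.3 − 61.97)/[(61.97 + 40.3)/2] = -21.67/51.135 ≈ -0.4238.
Arc elasticity E = %Δq/%ΔP ≈ 0.5024/-0.4238 ≈ -1.19.
|E| > 1: demand is elastic over this range.

-1.19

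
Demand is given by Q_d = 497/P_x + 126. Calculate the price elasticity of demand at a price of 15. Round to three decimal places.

-0.208

At P_x = 15, Q_d = 159.1333.
dQ_d/dP_x = −497/P_x² = −2.2089.
Point elasticity E = (dQ_d/dP_x)·(P_x/Q_d) = -2.2089 × 15/159.1333 ≈ -0.208.
|E| < 1, so demand is inelastic at this price.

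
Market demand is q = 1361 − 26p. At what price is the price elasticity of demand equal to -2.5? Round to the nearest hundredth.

Set −bp/(a − bp) = −2.5 ⇒ bp = 2.5(a − bp) ⇒ bp(1+2.5) = 2.5·a.
p = 2.5·1361/(26·3.5) ≈ 37.39.

37.39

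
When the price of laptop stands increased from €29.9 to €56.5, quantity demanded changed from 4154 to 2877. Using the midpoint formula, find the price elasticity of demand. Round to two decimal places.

-0.59

%Δq = (2877 − 4154)/[(4154 + 2877)/2] = -1277/3515.5 ≈ -0.3632.
%ΔP = (56.5 − 29.9)/[(29.9 + 56.5)/2] = 26.6/43.2 ≈ 0.6157.
Arc elasticity E = %Δq/%ΔP ≈ -0.3632/0.6157 ≈ -0.59.
|E| < 1: demand is inelastic over this range.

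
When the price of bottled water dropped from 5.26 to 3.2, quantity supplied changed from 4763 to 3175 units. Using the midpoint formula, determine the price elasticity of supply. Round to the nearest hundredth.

0.82

%ΔQ = (3175 − 4763)/[(4763 + 3175)/2] = -1588/3969 ≈ -0.4001.
%Δp = (3.2 − 5.26)/[(5.26 + 3.2)/2] = -2.06/4.23 ≈ -0.4870.
Arc elasticity E = %ΔQ/%Δp ≈ -0.4001/-0.4870 ≈ 0.82.
|E| < 1: supply is inelastic over this range.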